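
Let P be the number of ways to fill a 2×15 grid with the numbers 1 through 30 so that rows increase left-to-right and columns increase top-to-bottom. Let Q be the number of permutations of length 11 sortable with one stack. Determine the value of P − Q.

By the hook-length formula (or a Dyck-path bijection), SYT of shape 2×15 number C_15. So P = C_15 = 9694845.
Stack-sortable permutations are exactly the 231-avoiding ones, counted by C_n; here n = 11. So Q = C_11 = 58786.
P − Q = 9694845 − 58786 = 9636059.

9636059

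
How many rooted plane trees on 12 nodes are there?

Rooted ordered (plane) trees on m nodes have m−1 edges and are counted by C_{m−1}; m = 12 gives C_11.
C_11 = 58786.

58786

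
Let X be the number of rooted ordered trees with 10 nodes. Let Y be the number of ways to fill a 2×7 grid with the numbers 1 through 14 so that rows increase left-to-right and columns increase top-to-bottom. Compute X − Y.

4433

Rooted ordered (plane) trees on m nodes have m−1 edges and are counted by C_{m−1}; m = 10 gives C_9. So X = C_9 = 4862.
By the hook-length formula (or a Dyck-path bijection), SYT of shape 2×7 number C_7. So Y = C_7 = 429.
X − Y = 4862 − 429 = 4433.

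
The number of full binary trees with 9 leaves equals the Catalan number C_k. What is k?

A full binary tree with L leaves has L−1 internal nodes and is counted by C_{L−1}; L = 9 gives C_8.

8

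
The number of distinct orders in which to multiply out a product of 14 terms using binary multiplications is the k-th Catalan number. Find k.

Bracketing 14 factors into binary products is counted by C_{14−1} = C_13.

13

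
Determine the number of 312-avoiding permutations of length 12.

208012

Permutations of [n] avoiding any single length-3 pattern are counted by C_n; here n = 12.
C_12 = 208012.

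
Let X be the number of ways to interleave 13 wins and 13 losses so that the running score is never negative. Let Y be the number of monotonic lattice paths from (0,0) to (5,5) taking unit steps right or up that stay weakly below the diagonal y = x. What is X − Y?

Reading a vote for the leader as '(' and for the other as ')' turns such a sequence into a balanced string of 13 pairs, so the count is C_13. So X = C_13 = 742900.
Sub-diagonal monotone paths from (0,0) to (5,5) biject with Dyck paths of semilength 5, giving C_5. So Y = C_5 = 42.
X − Y = 742900 − 42 = 742858.

742858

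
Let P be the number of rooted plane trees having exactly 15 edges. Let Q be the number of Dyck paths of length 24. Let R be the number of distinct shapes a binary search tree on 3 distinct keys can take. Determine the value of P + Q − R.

A rooted plane tree with 15 edges has 16 nodes, and the count is C_15. So P = C_15 = 9694845.
Dyck paths of semilength n (length 2n) are counted by C_n; here n = 12. So Q = C_12 = 208012.
There are C_n binary search tree shapes on n keys; with n = 3 that is C_3. So R = C_3 = 5.
P + Q − R = 9694845 + 208012 − 5 = 9902852.

9902852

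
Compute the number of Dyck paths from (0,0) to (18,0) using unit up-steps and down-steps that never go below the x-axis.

4862

Dyck paths of semilength n (length 2n) are counted by C_n; here n = 9.
C_9 = C(18,9)/10 = 48620/10 = 4862.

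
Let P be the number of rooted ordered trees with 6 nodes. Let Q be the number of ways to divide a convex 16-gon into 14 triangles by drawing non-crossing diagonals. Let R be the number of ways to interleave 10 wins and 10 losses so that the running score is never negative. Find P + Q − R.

Rooted ordered (plane) trees on m nodes have m−1 edges and are counted by C_{m−1}; m = 6 gives C_5. So P = C_5 = 42.
A convex 16-gon is triangulated into 14 triangles, and the number of such triangulations is the Catalan number C_{16−2} = C_14. So Q = C_14 = 2674440.
Reading a vote for the leader as '(' and for the other as ')' turns such a sequence into a balanced string of 10 pairs, so the count is C_10. So R = C_10 = 16796.
P + Q − R = 42 + 2674440 − 16796 = 2657686.

2657686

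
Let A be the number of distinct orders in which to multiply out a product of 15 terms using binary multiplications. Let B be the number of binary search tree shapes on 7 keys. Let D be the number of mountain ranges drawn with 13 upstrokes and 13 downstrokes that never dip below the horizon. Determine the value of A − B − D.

1931111

Bracketing 15 factors into binary products is counted by C_{15−1} = C_14. So A = C_14 = 2674440.
There are C_n binary search tree shapes on n keys; with n = 7 that is C_7. So B = C_7 = 429.
A Dyck path with 13 up-steps and 13 down-steps has semilength 13, so there are C_13 of them. So D = C_13 = 742900.
A − B − D = 2674440 − 429 − 742900 = 1931111.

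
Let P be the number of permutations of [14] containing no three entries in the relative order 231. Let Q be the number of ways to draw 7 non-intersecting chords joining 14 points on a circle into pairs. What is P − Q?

Permutations of [n] avoiding any single length-3 pattern are counted by C_n; here n = 14. So P = C_14 = 2674440.
Non-crossing perfect matchings of 2n points on a circle are counted by C_n; with 14 points, n = 7. So Q = C_7 = 429.
P − Q = 2674440 − 429 = 2674011.

2674011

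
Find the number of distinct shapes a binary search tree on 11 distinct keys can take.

There are C_n binary search tree shapes on n keys; with n = 11 that is C_11.
C_11 = 58786.

58786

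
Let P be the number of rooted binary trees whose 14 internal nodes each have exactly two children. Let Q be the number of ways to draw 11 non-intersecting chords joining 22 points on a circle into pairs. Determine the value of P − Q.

The number of full binary trees on 14 internal nodes is the Catalan number C_14. So P = C_14 = 2674440.
Non-crossing perfect matchings of 2n points on a circle are counted by C_n; with 22 points, n = 11. So Q = C_11 = 58786.
P − Q = 2674440 − 58786 = 2615654.

2615654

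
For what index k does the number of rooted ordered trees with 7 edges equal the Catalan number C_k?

7

A rooted plane tree with 7 edges has 8 nodes, and the count is C_7.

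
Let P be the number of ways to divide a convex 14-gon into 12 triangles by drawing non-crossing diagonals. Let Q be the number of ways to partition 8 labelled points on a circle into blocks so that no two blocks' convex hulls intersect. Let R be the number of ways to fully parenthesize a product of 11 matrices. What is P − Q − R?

189786

The number of triangulations of a 14-gon is the Catalan number C_12 (index = sides − 2). So P = C_12 = 208012.
Non-crossing partitions of an n-element set are counted by C_n; here n = 8. So Q = C_8 = 1430.
Ways to associate a product of 11 factors correspond to binary trees on 11 leaves, so the count is C_10. So R = C_10 = 16796.
P − Q − R = 208012 − 1430 − 16796 = 189786.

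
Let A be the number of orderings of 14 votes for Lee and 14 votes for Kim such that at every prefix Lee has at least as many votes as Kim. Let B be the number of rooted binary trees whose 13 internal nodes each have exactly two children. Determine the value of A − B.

Ballot sequences with n votes each where one side never trails are Dyck words, counted by C_n; here n = 14. So A = C_14 = 2674440.
Full binary trees with n internal nodes are counted by C_n; here n = 13. So B = C_13 = 742900.
A − B = 2674440 − 742900 = 1931540.

1931540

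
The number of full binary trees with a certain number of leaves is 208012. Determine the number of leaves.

13

Full binary trees with L leaves are counted by C_{L−1}. Since C_12 = 208012, the index is 12.
So the index is 12, and the number of leaves is 12 + 1 = 13.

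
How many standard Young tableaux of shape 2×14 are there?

Standard Young tableaux of shape 2×n are counted by C_n; here n = 14.
C_14 = 2674440.

2674440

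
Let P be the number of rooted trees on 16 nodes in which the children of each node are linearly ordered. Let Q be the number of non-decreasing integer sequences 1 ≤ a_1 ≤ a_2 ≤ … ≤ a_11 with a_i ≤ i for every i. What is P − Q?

9636059

Rooted ordered (plane) trees on m nodes have m−1 edges and are counted by C_{m−1}; m = 16 gives C_15. So P = C_15 = 9694845.
Such sub-staircase sequences of length n are counted by C_n; here n = 11. So Q = C_11 = 58786.
P − Q = 9694845 − 58786 = 9636059.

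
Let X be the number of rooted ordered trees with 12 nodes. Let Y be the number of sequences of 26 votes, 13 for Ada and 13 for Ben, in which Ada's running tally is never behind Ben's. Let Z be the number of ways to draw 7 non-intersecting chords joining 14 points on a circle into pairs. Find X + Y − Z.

801257

Rooted ordered (plane) trees on m nodes have m−1 edges and are counted by C_{m−1}; m = 12 gives C_11. So X = C_11 = 58786.
Ballot sequences with n votes each where one side never trails are Dyck words, counted by C_n; here n = 13. So Y = C_13 = 742900.
Pairing 14 circle points by 7 non-crossing chords gives C_7 matchings. So Z = C_7 = 429.
X + Y − Z = 58786 + 742900 − 429 = 801257.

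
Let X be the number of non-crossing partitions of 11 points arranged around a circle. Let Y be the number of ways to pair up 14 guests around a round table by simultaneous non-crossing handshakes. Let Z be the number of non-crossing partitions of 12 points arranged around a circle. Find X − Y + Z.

266369

Non-crossing partitions of an n-element set are counted by C_n; here n = 11. So X = C_11 = 58786.
With 14 = 2·7 people, non-crossing handshake pairings are non-crossing perfect matchings on a circle, counted by C_7. So Y = C_7 = 429.
The non-crossing partitions of [12] form a lattice of size C_12. So Z = C_12 = 208012.
X − Y + Z = 58786 − 429 + 208012 = 266369.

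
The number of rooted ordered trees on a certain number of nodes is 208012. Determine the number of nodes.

13

Rooted ordered trees on m nodes are counted by C_{m−1}. The Catalan number equal to 208012 is C_12.
So the index is 12, and the number of nodes is 12 + 1 = 13.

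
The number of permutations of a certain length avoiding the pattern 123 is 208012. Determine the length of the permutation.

12

Permutations of [n] avoiding a fixed length-3 pattern are counted by C_n. Since C_12 = 208012, the index is 12.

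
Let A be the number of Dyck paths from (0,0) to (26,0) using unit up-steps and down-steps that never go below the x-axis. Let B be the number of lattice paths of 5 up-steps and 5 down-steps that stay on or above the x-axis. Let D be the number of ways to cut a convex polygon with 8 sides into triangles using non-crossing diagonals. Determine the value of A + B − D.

742810

A Dyck path with 13 up-steps and 13 down-steps has semilength 13, so there are C_13 of them. So A = C_13 = 742900.
Dyck paths of semilength n (length 2n) are counted by C_n; here n = 5. So B = C_5 = 42.
Triangulations of a convex m-gon are counted by C_{m−2}; with m = 8 this is C_6. So D = C_6 = 132.
A + B − D = 742900 + 42 − 132 = 742810.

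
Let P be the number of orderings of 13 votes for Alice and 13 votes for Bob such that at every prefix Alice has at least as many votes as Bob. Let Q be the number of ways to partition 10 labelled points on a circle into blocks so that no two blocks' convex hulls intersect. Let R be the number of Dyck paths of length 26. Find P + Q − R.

16796

Reading a vote for the leader as '(' and for the other as ')' turns such a sequence into a balanced string of 13 pairs, so the count is C_13. So P = C_13 = 742900.
The non-crossing partitions of [10] form a lattice of size C_10. So Q = C_10 = 16796.
A Dyck path with 13 up-steps and 13 down-steps has semilength 13, so there are C_13 of them. So R = C_13 = 742900.
P + Q − R = 742900 + 16796 − 742900 = 16796.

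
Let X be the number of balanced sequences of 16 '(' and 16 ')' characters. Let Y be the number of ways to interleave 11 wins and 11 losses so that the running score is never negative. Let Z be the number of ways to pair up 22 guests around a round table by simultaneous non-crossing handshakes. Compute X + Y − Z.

With 16 pairs the number of balanced bracket strings is the Catalan number C_16. So X = C_16 = 35357670.
Ballot sequences with n votes each where one side never trails are Dyck words, counted by C_n; here n = 11. So Y = C_11 = 58786.
With 22 = 2·11 people, non-crossing handshake pairings are non-crossing perfect matchings on a circle, counted by C_11. So Z = C_11 = 58786.
X + Y − Z = 35357670 + 58786 − 58786 = 35357670.

35357670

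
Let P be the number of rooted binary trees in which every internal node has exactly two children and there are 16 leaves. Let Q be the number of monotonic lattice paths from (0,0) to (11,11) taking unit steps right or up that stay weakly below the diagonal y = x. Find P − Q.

Full binary trees with 16 leaves have 16−1 = 15 internal nodes, so there are C_15 of them. So P = C_15 = 9694845.
Sub-diagonal monotone paths from (0,0) to (11,11) biject with Dyck paths of semilength 11, giving C_11. So Q = C_11 = 58786.
P − Q = 9694845 − 58786 = 9636059.

9636059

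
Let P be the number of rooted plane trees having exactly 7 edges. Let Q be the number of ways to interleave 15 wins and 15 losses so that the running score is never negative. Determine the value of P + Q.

Rooted ordered trees with n edges are counted by C_n; here n = 7. So P = C_7 = 429.
Reading a vote for the leader as '(' and for the other as ')' turns such a sequence into a balanced string of 15 pairs, so the count is C_15. So Q = C_15 = 9694845.
P + Q = 429 + 9694845 = 9695274.

9695274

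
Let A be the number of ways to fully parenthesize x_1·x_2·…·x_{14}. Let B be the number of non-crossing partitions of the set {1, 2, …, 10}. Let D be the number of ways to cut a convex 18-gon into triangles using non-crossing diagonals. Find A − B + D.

Parenthesizations of m factors correspond to full binary trees with m leaves, counted by C_{m−1}; m = 14 gives C_13. So A = C_13 = 742900.
Non-crossing partitions of an n-element set are counted by C_n; here n = 10. So B = C_10 = 16796.
Triangulations of a convex m-gon are counted by C_{m−2}; with m = 18 this is C_16. So D = C_16 = 35357670.
A − B + D = 742900 − 16796 + 35357670 = 36083774.

36083774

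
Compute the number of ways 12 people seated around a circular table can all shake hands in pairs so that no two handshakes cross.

With 12 = 2·6 people, non-crossing handshake pairings are non-crossing perfect matchings on a circle, counted by C_6.
C_6 = C(12,6)/7 = 924/7 = 132.

132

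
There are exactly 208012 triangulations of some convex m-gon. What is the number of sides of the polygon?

Triangulations of a convex m-gon are counted by C_{m−2}; 208012 = C_12.
So m − 2 = 12, giving m = 14 sides.

14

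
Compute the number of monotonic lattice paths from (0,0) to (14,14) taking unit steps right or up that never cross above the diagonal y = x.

2674440

Monotone paths in an n×n grid that stay weakly below the diagonal are counted by C_n; here n = 14.
C_14 = C_13 · 2(2·13+1)/(13+2) = 742900 · 54/15 = 2674440.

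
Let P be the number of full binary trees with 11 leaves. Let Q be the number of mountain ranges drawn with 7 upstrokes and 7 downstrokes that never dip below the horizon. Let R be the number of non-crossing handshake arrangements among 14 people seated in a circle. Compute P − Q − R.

15938

A full binary tree with L leaves has L−1 internal nodes and is counted by C_{L−1}; L = 11 gives C_10. So P = C_10 = 16796.
Paths of 7 up- and 7 down-steps that never dip below the axis are Dyck paths; their count is C_7. So Q = C_7 = 429.
Non-crossing handshake pairings of 2n people are counted by C_n; 14 people gives n = 7. So R = C_7 = 429.
P − Q − R = 16796 − 429 − 429 = 15938.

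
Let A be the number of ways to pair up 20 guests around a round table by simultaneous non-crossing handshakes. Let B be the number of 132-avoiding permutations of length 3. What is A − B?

Non-crossing handshake pairings of 2n people are counted by C_n; 20 people gives n = 10. So A = C_10 = 16796.
For any fixed pattern of length 3, the pattern-avoiding permutations of [3] number C_3. So B = C_3 = 5.
A − B = 16796 − 5 = 16791.

16791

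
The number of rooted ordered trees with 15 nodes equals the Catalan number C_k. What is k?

Rooted ordered (plane) trees on m nodes have m−1 edges and are counted by C_{m−1}; m = 15 gives C_14.

14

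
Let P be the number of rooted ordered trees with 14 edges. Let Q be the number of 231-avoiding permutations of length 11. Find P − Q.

2615654

A rooted plane tree with 14 edges has 15 nodes, and the count is C_14. So P = C_14 = 2674440.
For any fixed pattern of length 3, the pattern-avoiding permutations of [11] number C_11. So Q = C_11 = 58786.
P − Q = 2674440 − 58786 = 2615654.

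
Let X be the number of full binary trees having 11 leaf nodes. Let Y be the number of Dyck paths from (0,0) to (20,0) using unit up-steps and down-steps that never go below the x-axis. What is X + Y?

A full binary tree with L leaves has L−1 internal nodes and is counted by C_{L−1}; L = 11 gives C_10. So X = C_10 = 16796.
Dyck paths of semilength n (length 2n) are counted by C_n; here n = 10. So Y = C_10 = 16796.
X + Y = 16796 + 16796 = 33592.

33592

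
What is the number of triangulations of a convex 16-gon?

2674440

Triangulations of a convex m-gon are counted by C_{m−2}; with m = 16 this is C_14.
C_14 = C(28,14)/15 = 40116600/15 = 2674440.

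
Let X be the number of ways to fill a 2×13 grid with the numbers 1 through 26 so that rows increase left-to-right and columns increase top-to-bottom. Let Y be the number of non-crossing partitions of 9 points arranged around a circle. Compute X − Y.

738038

Standard Young tableaux of shape 2×n are counted by C_n; here n = 13. So X = C_13 = 742900.
The non-crossing partitions of [9] form a lattice of size C_9. So Y = C_9 = 4862.
X − Y = 742900 − 4862 = 738038.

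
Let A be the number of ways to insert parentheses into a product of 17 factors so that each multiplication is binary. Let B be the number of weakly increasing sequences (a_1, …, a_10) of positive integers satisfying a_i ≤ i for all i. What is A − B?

Ways to associate a product of 17 factors correspond to binary trees on 17 leaves, so the count is C_16. So A = C_16 = 35357670.
Weakly increasing sequences with a_i ≤ i biject with Dyck paths of semilength 10, so there are C_10. So B = C_10 = 16796.
A − B = 35357670 − 16796 = 35340874.

35340874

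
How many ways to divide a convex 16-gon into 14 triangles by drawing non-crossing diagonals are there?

2674440

The number of triangulations of a 16-gon is the Catalan number C_14 (index = sides − 2).
C_14 = C(28,14)/15 = 40116600/15 = 2674440.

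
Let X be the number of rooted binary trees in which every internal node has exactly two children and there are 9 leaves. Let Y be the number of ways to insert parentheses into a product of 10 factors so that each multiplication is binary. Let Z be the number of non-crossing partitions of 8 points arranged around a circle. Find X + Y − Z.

4862

A full binary tree with L leaves has L−1 internal nodes and is counted by C_{L−1}; L = 9 gives C_8. So X = C_8 = 1430.
Bracketing 10 factors into binary products is counted by C_{10−1} = C_9. So Y = C_9 = 4862.
Non-crossing partitions of an n-element set are counted by C_n; here n = 8. So Z = C_8 = 1430.
X + Y − Z = 1430 + 4862 − 1430 = 4862.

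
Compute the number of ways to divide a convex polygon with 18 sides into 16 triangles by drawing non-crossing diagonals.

35357670

A convex 18-gon is triangulated into 16 triangles, and the number of such triangulations is the Catalan number C_{18−2} = C_16.
C_16 = C(32,16)/17 = 601080390/17 = 35357670.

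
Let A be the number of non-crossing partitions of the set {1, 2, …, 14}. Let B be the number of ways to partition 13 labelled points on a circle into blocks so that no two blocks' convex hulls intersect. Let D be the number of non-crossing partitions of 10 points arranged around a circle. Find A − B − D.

The non-crossing partitions of [14] form a lattice of size C_14. So A = C_14 = 2674440.
The non-crossing partitions of [13] form a lattice of size C_13. So B = C_13 = 742900.
The non-crossing partitions of [10] form a lattice of size C_10. So D = C_10 = 16796.
A − B − D = 2674440 − 742900 − 16796 = 1914744.

1914744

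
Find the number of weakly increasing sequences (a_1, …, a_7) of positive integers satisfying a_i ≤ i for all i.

Such sub-staircase sequences of length n are counted by C_n; here n = 7.
C_7 = C(14,7)/8 = 3432/8 = 429.

429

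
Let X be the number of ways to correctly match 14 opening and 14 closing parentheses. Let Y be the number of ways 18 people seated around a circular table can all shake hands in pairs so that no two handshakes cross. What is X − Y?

2669578

A balanced arrangement of 14 bracket pairs is a Dyck word of semilength 14, so the count is C_14. So X = C_14 = 2674440.
Non-crossing handshake pairings of 2n people are counted by C_n; 18 people gives n = 9. So Y = C_9 = 4862.
X − Y = 2674440 − 4862 = 2669578.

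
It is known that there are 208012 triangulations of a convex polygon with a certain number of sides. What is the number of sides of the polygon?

14

Triangulations of a convex m-gon are counted by C_{m−2}. The Catalan number equal to 208012 is C_12.
So m − 2 = 12, giving m = 14 sides.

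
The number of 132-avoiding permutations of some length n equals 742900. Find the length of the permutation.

Permutations of [n] avoiding a fixed length-3 pattern are counted by C_n. The Catalan number equal to 742900 is C_13.

13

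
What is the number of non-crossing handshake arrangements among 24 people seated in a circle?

208012

With 24 = 2·12 people, non-crossing handshake pairings are non-crossing perfect matchings on a circle, counted by C_12.
C_12 = C(24,12)/13 = 2704156/13 = 208012.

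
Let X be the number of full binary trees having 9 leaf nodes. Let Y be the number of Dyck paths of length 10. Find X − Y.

1388

Full binary trees with 9 leaves have 9−1 = 8 internal nodes, so there are C_8 of them. So X = C_8 = 1430.
Dyck paths of semilength n (length 2n) are counted by C_n; here n = 5. So Y = C_5 = 42.
X − Y = 1430 − 42 = 1388.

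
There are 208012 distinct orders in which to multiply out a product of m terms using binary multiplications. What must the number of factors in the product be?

13

Parenthesizations of m factors are counted by C_{m−1}. The Catalan number equal to 208012 is C_12.
So the index is 12, and the number of factors is 12 + 1 = 13.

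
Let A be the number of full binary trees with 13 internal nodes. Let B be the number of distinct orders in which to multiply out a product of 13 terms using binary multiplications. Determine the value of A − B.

The number of full binary trees on 13 internal nodes is the Catalan number C_13. So A = C_13 = 742900.
Parenthesizations of m factors correspond to full binary trees with m leaves, counted by C_{m−1}; m = 13 gives C_12. So B = C_12 = 208012.
A − B = 742900 − 208012 = 534888.

534888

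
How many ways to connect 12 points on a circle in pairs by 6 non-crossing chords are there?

132

Non-crossing perfect matchings of 2n points on a circle are counted by C_n; with 12 points, n = 6.
C_6 = C_5 · 2(2·5+1)/(5+2) = 42 · 22/7 = 132.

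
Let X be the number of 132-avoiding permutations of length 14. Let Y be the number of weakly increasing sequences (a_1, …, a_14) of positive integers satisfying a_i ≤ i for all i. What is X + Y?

5348880

Permutations of [n] avoiding any single length-3 pattern are counted by C_n; here n = 14. So X = C_14 = 2674440.
Weakly increasing sequences with a_i ≤ i biject with Dyck paths of semilength 14, so there are C_14. So Y = C_14 = 2674440.
X + Y = 2674440 + 2674440 = 5348880.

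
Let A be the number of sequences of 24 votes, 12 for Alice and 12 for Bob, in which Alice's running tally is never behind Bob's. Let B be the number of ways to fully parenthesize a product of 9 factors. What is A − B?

Ballot sequences with n votes each where one side never trails are Dyck words, counted by C_n; here n = 12. So A = C_12 = 208012.
Bracketing 9 factors into binary products is counted by C_{9−1} = C_8. So B = C_8 = 1430.
A − B = 208012 − 1430 = 206582.

206582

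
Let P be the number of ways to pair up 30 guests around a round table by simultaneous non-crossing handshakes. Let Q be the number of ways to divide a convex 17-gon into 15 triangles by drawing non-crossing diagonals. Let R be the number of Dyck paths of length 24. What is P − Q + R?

With 30 = 2·15 people, non-crossing handshake pairings are non-crossing perfect matchings on a circle, counted by C_15. So P = C_15 = 9694845.
Triangulations of a convex m-gon are counted by C_{m−2}; with m = 17 this is C_15. So Q = C_15 = 9694845.
A Dyck path with 12 up-steps and 12 down-steps has semilength 12, so there are C_12 of them. So R = C_12 = 208012.
P − Q + R = 9694845 − 9694845 + 208012 = 208012.

208012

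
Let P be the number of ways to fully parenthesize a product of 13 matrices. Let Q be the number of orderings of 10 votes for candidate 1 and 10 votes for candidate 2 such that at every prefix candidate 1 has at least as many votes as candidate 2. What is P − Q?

191216

Bracketing 13 factors into binary products is counted by C_{13−1} = C_12. So P = C_12 = 208012.
Ballot sequences with n votes each where one side never trails are Dyck words, counted by C_n; here n = 10. So Q = C_10 = 16796.
P − Q = 208012 − 16796 = 191216.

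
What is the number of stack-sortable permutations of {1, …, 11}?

Stack-sortable permutations are exactly the 231-avoiding ones, counted by C_n; here n = 11.
C_11 = C_10 · 2(2·10+1)/(10+2) = 16796 · 42/12 = 58786.

58786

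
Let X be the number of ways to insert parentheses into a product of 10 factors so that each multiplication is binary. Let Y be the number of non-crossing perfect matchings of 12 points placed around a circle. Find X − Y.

4730

Bracketing 10 factors into binary products is counted by C_{10−1} = C_9. So X = C_9 = 4862.
Non-crossing perfect matchings of 2n points on a circle are counted by C_n; with 12 points, n = 6. So Y = C_6 = 132.
X − Y = 4862 − 132 = 4730.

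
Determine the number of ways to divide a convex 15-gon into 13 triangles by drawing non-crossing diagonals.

742900

A convex 15-gon is triangulated into 13 triangles, and the number of such triangulations is the Catalan number C_{15−2} = C_13.
C_13 = C_12 · 2(2·12+1)/(12+2) = 208012 · 50/14 = 742900.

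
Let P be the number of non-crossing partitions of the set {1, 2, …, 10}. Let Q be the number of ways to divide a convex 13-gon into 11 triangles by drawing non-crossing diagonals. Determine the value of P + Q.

The non-crossing partitions of [10] form a lattice of size C_10. So P = C_10 = 16796.
Triangulations of a convex m-gon are counted by C_{m−2}; with m = 13 this is C_11. So Q = C_11 = 58786.
P + Q = 16796 + 58786 = 75582.

75582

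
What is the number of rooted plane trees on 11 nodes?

A rooted plane tree on 11 nodes has 10 edges, and such trees are counted by C_10.
C_10 = C(20,10)/11 = 184756/11 = 16796.

16796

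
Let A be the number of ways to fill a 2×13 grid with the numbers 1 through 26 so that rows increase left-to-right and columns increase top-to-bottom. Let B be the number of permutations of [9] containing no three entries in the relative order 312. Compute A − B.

By the hook-length formula (or a Dyck-path bijection), SYT of shape 2×13 number C_13. So A = C_13 = 742900.
For any fixed pattern of length 3, the pattern-avoiding permutations of [9] number C_9. So B = C_9 = 4862.
A − B = 742900 − 4862 = 738038.

738038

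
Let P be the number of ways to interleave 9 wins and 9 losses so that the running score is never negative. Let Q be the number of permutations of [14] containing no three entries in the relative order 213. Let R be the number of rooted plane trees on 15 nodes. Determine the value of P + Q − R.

Reading a vote for the leader as '(' and for the other as ')' turns such a sequence into a balanced string of 9 pairs, so the count is C_9. So P = C_9 = 4862.
Permutations of [n] avoiding any single length-3 pattern are counted by C_n; here n = 14. So Q = C_14 = 2674440.
A rooted plane tree on 15 nodes has 14 edges, and such trees are counted by C_14. So R = C_14 = 2674440.
P + Q − R = 4862 + 2674440 − 2674440 = 4862.

4862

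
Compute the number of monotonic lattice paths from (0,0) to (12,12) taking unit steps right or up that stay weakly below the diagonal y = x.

Monotone paths in an n×n grid that stay weakly below the diagonal are counted by C_n; here n = 12.
C_12 = C(24,12)/13 = 2704156/13 = 208012.

208012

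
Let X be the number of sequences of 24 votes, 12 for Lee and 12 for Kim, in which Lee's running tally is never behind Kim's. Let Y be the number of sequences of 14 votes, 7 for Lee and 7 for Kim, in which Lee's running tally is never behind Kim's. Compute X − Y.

Reading a vote for the leader as '(' and for the other as ')' turns such a sequence into a balanced string of 12 pairs, so the count is C_12. So X = C_12 = 208012.
Ballot sequences with n votes each where one side never trails are Dyck words, counted by C_n; here n = 7. So Y = C_7 = 429.
X − Y = 208012 − 429 = 207583.

207583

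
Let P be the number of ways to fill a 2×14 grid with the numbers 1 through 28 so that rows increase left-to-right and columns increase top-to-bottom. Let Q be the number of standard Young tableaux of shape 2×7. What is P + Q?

By the hook-length formula (or a Dyck-path bijection), SYT of shape 2×14 number C_14. So P = C_14 = 2674440.
Standard Young tableaux of shape 2×n are counted by C_n; here n = 7. So Q = C_7 = 429.
P + Q = 2674440 + 429 = 2674869.

2674869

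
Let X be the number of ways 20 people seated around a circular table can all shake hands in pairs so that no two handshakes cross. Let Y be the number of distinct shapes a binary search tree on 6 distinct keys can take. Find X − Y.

16664

Non-crossing handshake pairings of 2n people are counted by C_n; 20 people gives n = 10. So X = C_10 = 16796.
Rooted binary trees with 6 nodes (each child slot possibly empty) number C_6. So Y = C_6 = 132.
X − Y = 16796 − 132 = 16664.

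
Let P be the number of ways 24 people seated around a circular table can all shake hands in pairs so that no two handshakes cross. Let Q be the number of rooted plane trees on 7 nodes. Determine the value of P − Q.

207880

With 24 = 2·12 people, non-crossing handshake pairings are non-crossing perfect matchings on a circle, counted by C_12. So P = C_12 = 208012.
Rooted ordered (plane) trees on m nodes have m−1 edges and are counted by C_{m−1}; m = 7 gives C_6. So Q = C_6 = 132.
P − Q = 208012 − 132 = 207880.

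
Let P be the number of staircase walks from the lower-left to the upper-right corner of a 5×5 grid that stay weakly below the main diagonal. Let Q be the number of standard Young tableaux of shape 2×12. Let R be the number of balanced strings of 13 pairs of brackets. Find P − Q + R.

534930

Monotone paths in an n×n grid that stay weakly below the diagonal are counted by C_n; here n = 5. So P = C_5 = 42.
Standard Young tableaux of shape 2×n are counted by C_n; here n = 12. So Q = C_12 = 208012.
Balanced strings of n pairs of brackets are counted by C_n; here n = 13. So R = C_13 = 742900.
P − Q + R = 42 − 208012 + 742900 = 534930.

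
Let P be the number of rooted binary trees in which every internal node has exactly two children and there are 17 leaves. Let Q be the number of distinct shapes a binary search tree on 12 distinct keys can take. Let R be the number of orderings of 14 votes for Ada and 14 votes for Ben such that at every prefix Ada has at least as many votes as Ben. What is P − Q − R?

32475218

Full binary trees with 17 leaves have 17−1 = 16 internal nodes, so there are C_16 of them. So P = C_16 = 35357670.
Binary trees (left/right distinguished) on n nodes are counted by C_n; here n = 12. So Q = C_12 = 208012.
Reading a vote for the leader as '(' and for the other as ')' turns such a sequence into a balanced string of 14 pairs, so the count is C_14. So R = C_14 = 2674440.
P − Q − R = 35357670 − 208012 − 2674440 = 32475218.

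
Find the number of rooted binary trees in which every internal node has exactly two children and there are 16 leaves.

9694845

A full binary tree with L leaves has L−1 internal nodes and is counted by C_{L−1}; L = 16 gives C_15.
C_15 = 9694845.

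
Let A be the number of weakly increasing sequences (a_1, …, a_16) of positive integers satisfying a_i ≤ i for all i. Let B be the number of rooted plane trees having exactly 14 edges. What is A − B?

Such sub-staircase sequences of length n are counted by C_n; here n = 16. So A = C_16 = 35357670.
A rooted plane tree with 14 edges has 15 nodes, and the count is C_14. So B = C_14 = 2674440.
A − B = 35357670 − 2674440 = 32683230.

32683230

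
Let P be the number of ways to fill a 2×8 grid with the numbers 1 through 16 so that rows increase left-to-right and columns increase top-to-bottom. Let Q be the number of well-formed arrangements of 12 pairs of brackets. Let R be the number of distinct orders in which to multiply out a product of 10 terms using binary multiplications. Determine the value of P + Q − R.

204580

Standard Young tableaux of shape 2×n are counted by C_n; here n = 8. So P = C_8 = 1430.
With 12 pairs the number of balanced bracket strings is the Catalan number C_12. So Q = C_12 = 208012.
Ways to associate a product of 10 factors correspond to binary trees on 10 leaves, so the count is C_9. So R = C_9 = 4862.
P + Q − R = 1430 + 208012 − 4862 = 204580.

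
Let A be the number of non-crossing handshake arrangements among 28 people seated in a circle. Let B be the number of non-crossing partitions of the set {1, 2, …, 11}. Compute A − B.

2615654

With 28 = 2·14 people, non-crossing handshake pairings are non-crossing perfect matchings on a circle, counted by C_14. So A = C_14 = 2674440.
The non-crossing partitions of [11] form a lattice of size C_11. So B = C_11 = 58786.
A − B = 2674440 − 58786 = 2615654.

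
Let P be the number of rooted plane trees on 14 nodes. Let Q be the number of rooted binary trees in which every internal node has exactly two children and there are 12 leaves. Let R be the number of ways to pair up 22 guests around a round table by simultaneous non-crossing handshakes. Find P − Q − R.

625328

A rooted plane tree on 14 nodes has 13 edges, and such trees are counted by C_13. So P = C_13 = 742900.
A full binary tree with L leaves has L−1 internal nodes and is counted by C_{L−1}; L = 12 gives C_11. So Q = C_11 = 58786.
Non-crossing handshake pairings of 2n people are counted by C_n; 22 people gives n = 11. So R = C_11 = 58786.
P − Q − R = 742900 − 58786 − 58786 = 625328.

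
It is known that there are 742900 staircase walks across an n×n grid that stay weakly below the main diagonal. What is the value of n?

Such diagonal-avoiding paths in an n×n grid are counted by C_n, and C_13 = 742900.

13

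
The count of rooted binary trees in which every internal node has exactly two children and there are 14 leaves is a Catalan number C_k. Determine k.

13

A full binary tree with L leaves has L−1 internal nodes and is counted by C_{L−1}; L = 14 gives C_13.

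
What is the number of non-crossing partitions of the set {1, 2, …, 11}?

The non-crossing partitions of [11] form a lattice of size C_11.
C_11 = 58786.

58786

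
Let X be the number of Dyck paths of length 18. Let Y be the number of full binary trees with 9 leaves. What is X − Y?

Paths of 9 up- and 9 down-steps that never dip below the axis are Dyck paths; their count is C_9. So X = C_9 = 4862.
A full binary tree with L leaves has L−1 internal nodes and is counted by C_{L−1}; L = 9 gives C_8. So Y = C_8 = 1430.
X − Y = 4862 − 1430 = 3432.

3432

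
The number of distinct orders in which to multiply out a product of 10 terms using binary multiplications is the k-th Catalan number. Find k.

Bracketing 10 factors into binary products is counted by C_{10−1} = C_9.

9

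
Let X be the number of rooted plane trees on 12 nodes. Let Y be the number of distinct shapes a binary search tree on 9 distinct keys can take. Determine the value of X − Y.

53924

Rooted ordered (plane) trees on m nodes have m−1 edges and are counted by C_{m−1}; m = 12 gives C_11. So X = C_11 = 58786.
Binary trees (left/right distinguished) on n nodes are counted by C_n; here n = 9. So Y = C_9 = 4862.
X − Y = 58786 − 4862 = 53924.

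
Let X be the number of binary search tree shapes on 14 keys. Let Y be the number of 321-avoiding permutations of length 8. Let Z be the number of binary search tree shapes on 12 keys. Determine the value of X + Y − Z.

Rooted binary trees with 14 nodes (each child slot possibly empty) number C_14. So X = C_14 = 2674440.
For any fixed pattern of length 3, the pattern-avoiding permutations of [8] number C_8. So Y = C_8 = 1430.
Binary trees (left/right distinguished) on n nodes are counted by C_n; here n = 12. So Z = C_12 = 208012.
X + Y − Z = 2674440 + 1430 − 208012 = 2467858.

2467858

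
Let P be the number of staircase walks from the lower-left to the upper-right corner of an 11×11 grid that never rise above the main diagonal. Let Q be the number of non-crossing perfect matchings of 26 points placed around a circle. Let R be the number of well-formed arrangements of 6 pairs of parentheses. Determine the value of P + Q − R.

801554

Sub-diagonal monotone paths from (0,0) to (11,11) biject with Dyck paths of semilength 11, giving C_11. So P = C_11 = 58786.
Non-crossing perfect matchings of 2n points on a circle are counted by C_n; with 26 points, n = 13. So Q = C_13 = 742900.
With 6 pairs the number of balanced bracket strings is the Catalan number C_6. So R = C_6 = 132.
P + Q − R = 58786 + 742900 − 132 = 801554.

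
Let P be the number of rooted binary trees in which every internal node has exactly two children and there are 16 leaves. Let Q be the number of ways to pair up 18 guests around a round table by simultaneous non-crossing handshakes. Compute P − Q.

Full binary trees with 16 leaves have 16−1 = 15 internal nodes, so there are C_15 of them. So P = C_15 = 9694845.
Non-crossing handshake pairings of 2n people are counted by C_n; 18 people gives n = 9. So Q = C_9 = 4862.
P − Q = 9694845 − 4862 = 9689983.

9689983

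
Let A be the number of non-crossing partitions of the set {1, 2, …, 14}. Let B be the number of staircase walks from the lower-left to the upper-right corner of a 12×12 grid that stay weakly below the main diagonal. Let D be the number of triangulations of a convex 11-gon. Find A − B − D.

2461566

Non-crossing partitions of an n-element set are counted by C_n; here n = 14. So A = C_14 = 2674440.
Sub-diagonal monotone paths from (0,0) to (12,12) biject with Dyck paths of semilength 12, giving C_12. So B = C_12 = 208012.
Triangulations of a convex m-gon are counted by C_{m−2}; with m = 11 this is C_9. So D = C_9 = 4862.
A − B − D = 2674440 − 208012 − 4862 = 2461566.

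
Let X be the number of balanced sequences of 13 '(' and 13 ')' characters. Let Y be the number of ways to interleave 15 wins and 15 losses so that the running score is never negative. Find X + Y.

A balanced arrangement of 13 bracket pairs is a Dyck word of semilength 13, so the count is C_13. So X = C_13 = 742900.
Ballot sequences with n votes each where one side never trails are Dyck words, counted by C_n; here n = 15. So Y = C_15 = 9694845.
X + Y = 742900 + 9694845 = 10437745.

10437745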